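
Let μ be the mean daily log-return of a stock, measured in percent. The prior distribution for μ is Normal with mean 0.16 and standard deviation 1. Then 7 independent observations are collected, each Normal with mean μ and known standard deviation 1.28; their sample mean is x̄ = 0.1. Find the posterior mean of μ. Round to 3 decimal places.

Posterior mean ≈ 0.111

Prior precision 1/τ₀² = 1/1² = 1.00000; data precision n/σ² = 7/1.28² = 4.27246.
Posterior precision = 1.00000 + 4.27246 = 5.27246.
Posterior mean = (1.00000·0.16 + 4.27246·0.1) / 5.27246 = 0.111.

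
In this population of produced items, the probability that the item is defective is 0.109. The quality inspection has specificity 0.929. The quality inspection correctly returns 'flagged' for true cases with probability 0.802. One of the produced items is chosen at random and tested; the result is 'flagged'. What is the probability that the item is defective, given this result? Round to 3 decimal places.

P(H | E) ≈ 0.580

Write H for 'the item is defective'. Prior odds H:¬H = 0.109/0.891 = 0.12233. For the 'flagged' outcome, the likelihood ratio is 0.802/0.071 = 11.296.
Posterior odds = 0.12233 × 11.296 = 1.3819, so P(H|E) = 1.3819/(1+1.3819) = 0.580.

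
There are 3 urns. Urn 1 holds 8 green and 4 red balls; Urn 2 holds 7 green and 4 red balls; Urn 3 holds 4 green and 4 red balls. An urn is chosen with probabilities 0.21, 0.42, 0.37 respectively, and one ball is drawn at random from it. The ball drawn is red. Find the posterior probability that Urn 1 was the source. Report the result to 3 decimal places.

Posterior probability ≈ 0.172

Tabulate prior·likelihood by source: [1] prior 0.21, lik 0.3333, product 0.07000; [2] prior 0.42, lik 0.3636, product 0.1527; [3] prior 0.37, lik 0.5, product 0.1850.
Normalizing constant = 0.40773; the posterior for Urn 1 is its product over the sum, 0.07000/0.40773 = 0.172.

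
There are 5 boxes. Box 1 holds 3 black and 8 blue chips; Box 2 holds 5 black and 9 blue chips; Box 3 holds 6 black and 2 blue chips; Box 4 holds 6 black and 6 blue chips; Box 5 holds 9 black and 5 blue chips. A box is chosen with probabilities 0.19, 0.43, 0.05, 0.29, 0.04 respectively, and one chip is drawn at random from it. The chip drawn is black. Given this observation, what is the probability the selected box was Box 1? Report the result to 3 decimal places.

P(black|Box 1) = 0.2727; P(black|Box 2) = 0.3571; P(black|Box 3) = 0.75; P(black|Box 4) = 0.5; P(black|Box 5) = 0.6429.
Prior × likelihood for each source: 0.19·0.2727=0.05182, 0.43·0.3571=0.1536, 0.05·0.75=0.03750, 0.29·0.5=0.1450, 0.04·0.6429=0.02571. Summing gives P(black) = 0.41360.
P(Box 1 | black) = 0.05182 / 0.41360 = 0.125.

Posterior probability ≈ 0.125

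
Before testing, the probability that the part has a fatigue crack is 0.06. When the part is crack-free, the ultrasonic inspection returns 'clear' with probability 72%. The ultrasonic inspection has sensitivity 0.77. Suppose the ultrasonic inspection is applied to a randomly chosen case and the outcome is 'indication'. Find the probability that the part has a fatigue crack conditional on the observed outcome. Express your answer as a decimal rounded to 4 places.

P(H | E) ≈ 0.1493

Let H be the event that the part has a fatigue crack. P(H) = 0.06, so P(¬H) = 0.94. With E the 'indication' result, P(E|H) = 0.77 and P(E|¬H) = 0.28.
P(E) = 0.77·0.06 + 0.28·0.94 = 0.046200 + 0.26320 = 0.30940.
By Bayes' theorem, P(H|E) = 0.046200 / 0.30940 = 0.1493.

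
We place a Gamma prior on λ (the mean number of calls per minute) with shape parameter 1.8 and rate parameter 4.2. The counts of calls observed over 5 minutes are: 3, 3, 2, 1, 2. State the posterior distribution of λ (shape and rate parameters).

Total count ∑xᵢ = 11 over n = 5 minutes.
Gamma is conjugate to the Poisson likelihood: posterior is Gamma(shape = 1.8+11 = 12.8, rate = 4.2+5 = 9.2).

Posterior: Gamma(shape=12.8, rate=9.2)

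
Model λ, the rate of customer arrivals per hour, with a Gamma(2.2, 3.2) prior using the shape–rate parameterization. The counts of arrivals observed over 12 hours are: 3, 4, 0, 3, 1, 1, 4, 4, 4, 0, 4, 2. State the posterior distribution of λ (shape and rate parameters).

The Poisson likelihood adds the total count to the shape and the number of exposure periods to the rate. Here ∑xᵢ = 30 and n = 12, so shape 2.2→32.2 and rate 3.2→15.2.

Posterior: Gamma(shape=32.2, rate=15.2)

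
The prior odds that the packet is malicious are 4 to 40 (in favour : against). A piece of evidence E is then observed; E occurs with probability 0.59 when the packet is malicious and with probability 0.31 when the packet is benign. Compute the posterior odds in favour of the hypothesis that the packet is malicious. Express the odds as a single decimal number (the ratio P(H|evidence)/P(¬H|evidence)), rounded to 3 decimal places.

Posterior odds ≈ 0.190

Prior odds = 4/40 = 0.10000. In log-odds, ln(0.10000) = -2.3026.
Add log likelihood ratio: ln(1.9032) = 0.64355.
Posterior log-odds = -1.6590, so posterior odds = exp(-1.6590) = 0.19032.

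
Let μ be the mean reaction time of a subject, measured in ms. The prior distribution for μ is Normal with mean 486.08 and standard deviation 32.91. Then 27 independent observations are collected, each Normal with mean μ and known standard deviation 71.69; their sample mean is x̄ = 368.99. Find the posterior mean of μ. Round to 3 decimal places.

Prior precision 1/τ₀² = 1/32.91² = 0.00092330; data precision n/σ² = 27/71.69² = 0.00525347.
Posterior precision = 0.00092330 + 0.00525347 = 0.00617678.
Posterior mean = (0.00092330·486.08 + 0.00525347·368.99) / 0.00617678 = 386.493.

Posterior mean ≈ 386.493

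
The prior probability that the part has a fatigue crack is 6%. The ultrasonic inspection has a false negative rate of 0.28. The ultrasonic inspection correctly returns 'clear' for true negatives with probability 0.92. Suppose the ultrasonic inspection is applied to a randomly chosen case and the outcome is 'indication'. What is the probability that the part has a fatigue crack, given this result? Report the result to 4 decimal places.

P(H | E) ≈ 0.3649

Write H for 'the part has a fatigue crack'. Prior odds H:¬H = 0.06/0.94 = 0.063830. For the 'indication' outcome, the likelihood ratio is 0.72/0.08 = 9.0000.
Posterior odds = 0.063830 × 9.0000 = 0.57447, so P(H|E) = 0.57447/(1+0.57447) = 0.3649.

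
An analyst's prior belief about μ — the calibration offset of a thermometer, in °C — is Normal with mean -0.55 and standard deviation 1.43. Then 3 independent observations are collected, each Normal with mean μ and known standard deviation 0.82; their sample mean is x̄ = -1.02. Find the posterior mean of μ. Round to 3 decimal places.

Prior precision 1/τ₀² = 1/1.43² = 0.489021; data precision n/σ² = 3/0.82² = 4.46163.
Posterior precision = 0.489021 + 4.46163 = 4.95065.
Posterior mean = (0.489021·-0.55 + 4.46163·-1.02) / 4.95065 = -0.974.

Posterior mean ≈ -0.974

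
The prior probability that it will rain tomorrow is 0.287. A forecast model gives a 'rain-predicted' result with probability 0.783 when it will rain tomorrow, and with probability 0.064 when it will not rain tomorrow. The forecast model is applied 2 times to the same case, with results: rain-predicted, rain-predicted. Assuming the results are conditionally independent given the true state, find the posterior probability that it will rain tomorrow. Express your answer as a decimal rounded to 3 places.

Let H be the event that it will rain tomorrow; start with P(H) = 0.287. P('rain-predicted'|H) = 0.783, P('rain-predicted'|¬H) = 0.064.
Update on result 1 ('rain-predicted'): P(H) ← 0.783·0.2870 / (0.783·0.2870 + 0.064·0.7130) = 0.22472/0.27035 = 0.8312.
Update on result 2 ('rain-predicted'): P(H) ← 0.783·0.8312 / (0.783·0.8312 + 0.064·0.1688) = 0.65084/0.66164 = 0.9837.

Posterior P(H) ≈ 0.984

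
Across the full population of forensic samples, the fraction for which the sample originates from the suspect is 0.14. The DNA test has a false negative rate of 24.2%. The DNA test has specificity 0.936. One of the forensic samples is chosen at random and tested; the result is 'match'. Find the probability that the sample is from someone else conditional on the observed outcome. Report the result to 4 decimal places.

P(¬H | E) ≈ 0.3415

Let H be the event that the sample originates from the suspect. P(H) = 0.14, so P(¬H) = 0.86. With E the 'match' result, P(E|H) = 0.758 and P(E|¬H) = 0.064.
P(E) = 0.758·0.14 + 0.064·0.86 = 0.10612 + 0.055040 = 0.16116.
By Bayes' theorem, P(H|E) = 0.10612 / 0.16116 = 0.6585. Hence P(¬H|E) = 1 − 0.6585 = 0.3415.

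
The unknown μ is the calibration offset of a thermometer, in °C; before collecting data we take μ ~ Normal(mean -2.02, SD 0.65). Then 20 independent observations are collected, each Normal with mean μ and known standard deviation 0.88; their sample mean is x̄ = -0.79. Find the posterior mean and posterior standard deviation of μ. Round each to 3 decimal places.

Posterior mean ≈ -0.893; posterior SD ≈ 0.188

With known σ, the Normal prior is conjugate. Weight on the data is w = (n/σ²)/(n/σ² + 1/τ₀²) = 25.8264/(25.8264+2.36686) = 0.91605.
Posterior mean = w·x̄ + (1−w)·μ₀ = 0.91605·-0.79 + 0.083951·-2.02 = -0.893. Posterior variance = 1/(25.8264+2.36686) = 0.0354694, so SD = 0.188.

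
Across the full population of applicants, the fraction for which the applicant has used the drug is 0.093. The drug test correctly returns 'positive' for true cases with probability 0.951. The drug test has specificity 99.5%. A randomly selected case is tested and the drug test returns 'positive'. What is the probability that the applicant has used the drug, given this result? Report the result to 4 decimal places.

P(H | E) ≈ 0.9512

Write H for 'the applicant has used the drug'. Prior odds H:¬H = 0.093/0.907 = 0.10254. For the 'positive' outcome, the likelihood ratio is 0.951/0.005 = 190.20.
Posterior odds = 0.10254 × 190.20 = 19.502, so P(H|E) = 19.502/(1+19.502) = 0.9512.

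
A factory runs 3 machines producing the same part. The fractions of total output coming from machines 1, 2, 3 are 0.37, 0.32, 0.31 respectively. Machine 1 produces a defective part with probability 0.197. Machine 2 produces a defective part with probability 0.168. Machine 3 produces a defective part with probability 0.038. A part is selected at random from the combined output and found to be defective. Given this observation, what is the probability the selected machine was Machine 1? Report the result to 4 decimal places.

P(defective|M1) = 0.197; P(defective|M2) = 0.168; P(defective|M3) = 0.038.
Prior × likelihood for each source: 0.37·0.197=0.07289, 0.32·0.168=0.05376, 0.31·0.038=0.01178. Summing gives P(defective) = 0.13843.
P(Machine 1 | defective) = 0.07289 / 0.13843 = 0.5265.

Posterior probability ≈ 0.5265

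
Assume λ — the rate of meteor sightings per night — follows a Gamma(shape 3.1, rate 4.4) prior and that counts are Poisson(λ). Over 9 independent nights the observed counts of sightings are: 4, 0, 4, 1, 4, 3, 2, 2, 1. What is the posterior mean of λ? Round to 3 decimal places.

The Poisson likelihood adds the total count to the shape and the number of exposure periods to the rate. Here ∑xᵢ = 21 and n = 9, so shape 3.1→24.1 and rate 4.4→13.4.
Posterior mean = shape/rate = 24.1/13.4 = 1.799.

Posterior mean ≈ 1.799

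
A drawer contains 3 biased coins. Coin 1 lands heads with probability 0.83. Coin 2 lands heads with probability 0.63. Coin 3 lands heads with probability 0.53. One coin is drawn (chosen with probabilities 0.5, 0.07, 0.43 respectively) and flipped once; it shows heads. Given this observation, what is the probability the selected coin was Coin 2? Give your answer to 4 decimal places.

Posterior probability ≈ 0.0642

Tabulate prior·likelihood by source: [1] prior 0.5, lik 0.83, product 0.4150; [2] prior 0.07, lik 0.63, product 0.04410; [3] prior 0.43, lik 0.53, product 0.2279.
Normalizing constant = 0.68700; the posterior for Coin 2 is its product over the sum, 0.04410/0.68700 = 0.0642.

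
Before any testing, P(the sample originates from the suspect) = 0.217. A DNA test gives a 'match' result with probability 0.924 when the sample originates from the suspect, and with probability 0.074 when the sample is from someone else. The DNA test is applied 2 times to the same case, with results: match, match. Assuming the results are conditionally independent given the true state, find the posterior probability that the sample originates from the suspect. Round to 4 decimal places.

Posterior P(H) ≈ 0.9774

Let H be the event that the sample originates from the suspect; start with P(H) = 0.217. P('match'|H) = 0.924, P('match'|¬H) = 0.074.
Update on result 1 ('match'): P(H) ← 0.924·0.2170 / (0.924·0.2170 + 0.074·0.7830) = 0.20051/0.25845 = 0.7758.
Update on result 2 ('match'): P(H) ← 0.924·0.7758 / (0.924·0.7758 + 0.074·0.2242) = 0.71685/0.73344 = 0.9774.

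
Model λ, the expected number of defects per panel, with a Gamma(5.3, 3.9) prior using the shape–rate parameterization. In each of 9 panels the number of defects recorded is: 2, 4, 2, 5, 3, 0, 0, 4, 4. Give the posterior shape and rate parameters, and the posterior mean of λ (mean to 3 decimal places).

The Poisson likelihood adds the total count to the shape and the number of exposure periods to the rate. Here ∑xᵢ = 24 and n = 9, so shape 5.3→29.3 and rate 3.9→12.9.
Posterior mean = shape/rate = 29.3/12.9 = 2.271.

Posterior: Gamma(shape=29.3, rate=12.9); mean ≈ 2.271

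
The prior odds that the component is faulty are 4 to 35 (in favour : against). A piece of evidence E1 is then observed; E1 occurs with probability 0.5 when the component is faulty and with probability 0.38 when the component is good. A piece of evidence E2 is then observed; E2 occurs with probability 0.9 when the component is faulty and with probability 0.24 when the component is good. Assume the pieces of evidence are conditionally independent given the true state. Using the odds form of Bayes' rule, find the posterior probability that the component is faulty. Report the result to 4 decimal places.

Prior odds = 4/35 = 0.11429. In log-odds, ln(0.11429) = -2.1691.
Add log likelihood ratios: ln(1.3158) + ln(3.7500) = 1.5962.
Posterior log-odds = -0.57286, so posterior odds = exp(-0.57286) = 0.56391. Converting, P(H|E) = 0.56391/1.5639 = 0.3606.

Posterior probability ≈ 0.3606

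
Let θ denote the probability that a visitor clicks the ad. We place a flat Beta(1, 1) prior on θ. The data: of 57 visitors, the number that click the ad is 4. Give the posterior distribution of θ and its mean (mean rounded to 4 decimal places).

Observing 4 successes and 53 failures updates Beta(1, 1) by adding the success and failure counts to the two shape parameters: α = 1+4 = 5, β = 1+53 = 54.
E[θ | data] = 5/(5+54) = 0.0847.

Posterior: Beta(5, 54); mean ≈ 0.0847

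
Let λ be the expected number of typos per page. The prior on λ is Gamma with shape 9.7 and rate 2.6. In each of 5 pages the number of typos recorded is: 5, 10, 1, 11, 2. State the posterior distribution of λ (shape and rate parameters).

Total count ∑xᵢ = 29 over n = 5 pages.
Gamma is conjugate to the Poisson likelihood: posterior is Gamma(shape = 9.7+29 = 38.7, rate = 2.6+5 = 7.6).

Posterior: Gamma(shape=38.7, rate=7.6)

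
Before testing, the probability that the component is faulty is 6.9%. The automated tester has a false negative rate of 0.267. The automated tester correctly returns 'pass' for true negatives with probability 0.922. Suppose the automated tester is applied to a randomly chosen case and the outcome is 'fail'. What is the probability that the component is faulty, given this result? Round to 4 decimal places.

Write H for 'the component is faulty'. Prior odds H:¬H = 0.069/0.931 = 0.074114. For the 'fail' outcome, the likelihood ratio is 0.733/0.078 = 9.3974.
Posterior odds = 0.074114 × 9.3974 = 0.69648, so P(H|E) = 0.69648/(1+0.69648) = 0.4105.

P(H | E) ≈ 0.4105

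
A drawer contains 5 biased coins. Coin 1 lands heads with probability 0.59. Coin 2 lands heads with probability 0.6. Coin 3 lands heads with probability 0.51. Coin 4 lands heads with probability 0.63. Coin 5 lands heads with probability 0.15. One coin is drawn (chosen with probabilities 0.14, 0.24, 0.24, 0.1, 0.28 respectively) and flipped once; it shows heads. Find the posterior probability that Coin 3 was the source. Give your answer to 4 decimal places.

P(heads|C1) = 0.59; P(heads|C2) = 0.6; P(heads|C3) = 0.51; P(heads|C4) = 0.63; P(heads|C5) = 0.15.
Prior × likelihood for each source: 0.14·0.59=0.08260, 0.24·0.6=0.1440, 0.24·0.51=0.1224, 0.1·0.63=0.06300, 0.28·0.15=0.04200. Summing gives P(heads) = 0.45400.
P(Coin 3 | heads) = 0.1224 / 0.45400 = 0.2696.

Posterior probability ≈ 0.2696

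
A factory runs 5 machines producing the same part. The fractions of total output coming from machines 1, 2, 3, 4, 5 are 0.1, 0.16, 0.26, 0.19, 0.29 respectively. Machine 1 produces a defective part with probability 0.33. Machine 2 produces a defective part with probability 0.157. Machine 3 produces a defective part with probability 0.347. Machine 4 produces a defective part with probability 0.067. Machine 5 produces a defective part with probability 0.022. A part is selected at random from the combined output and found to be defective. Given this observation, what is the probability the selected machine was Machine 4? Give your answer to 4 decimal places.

Posterior probability ≈ 0.0760

P(defective|M1) = 0.33; P(defective|M2) = 0.157; P(defective|M3) = 0.347; P(defective|M4) = 0.067; P(defective|M5) = 0.022.
Prior × likelihood for each source: 0.1·0.33=0.03300, 0.16·0.157=0.02512, 0.26·0.347=0.09022, 0.19·0.067=0.01273, 0.29·0.022=0.006380. Summing gives P(defective) = 0.16745.
P(Machine 4 | defective) = 0.01273 / 0.16745 = 0.0760.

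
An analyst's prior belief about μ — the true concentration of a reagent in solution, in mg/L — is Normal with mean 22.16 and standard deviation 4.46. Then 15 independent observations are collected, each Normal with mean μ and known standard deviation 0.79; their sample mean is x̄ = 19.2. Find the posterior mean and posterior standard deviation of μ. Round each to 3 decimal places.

With known σ, the Normal prior is conjugate. Weight on the data is w = (n/σ²)/(n/σ² + 1/τ₀²) = 24.0346/(24.0346+0.0502725) = 0.99791.
Posterior mean = w·x̄ + (1−w)·μ₀ = 0.99791·19.2 + 0.0020873·22.16 = 19.206. Posterior variance = 1/(24.0346+0.0502725) = 0.0415198, so SD = 0.204.

Posterior mean ≈ 19.206; posterior SD ≈ 0.204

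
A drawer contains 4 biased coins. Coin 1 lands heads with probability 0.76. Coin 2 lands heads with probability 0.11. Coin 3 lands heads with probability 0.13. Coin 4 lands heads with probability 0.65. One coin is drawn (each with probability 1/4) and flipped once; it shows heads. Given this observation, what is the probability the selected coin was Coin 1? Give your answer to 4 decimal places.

Posterior probability ≈ 0.4606

P(heads|C1) = 0.76; P(heads|C2) = 0.11; P(heads|C3) = 0.13; P(heads|C4) = 0.65.
Prior × likelihood for each source: 0.25·0.76=0.1900, 0.25·0.11=0.02750, 0.25·0.13=0.03250, 0.25·0.65=0.1625. Summing gives P(heads) = 0.41250.
P(Coin 1 | heads) = 0.1900 / 0.41250 = 0.4606.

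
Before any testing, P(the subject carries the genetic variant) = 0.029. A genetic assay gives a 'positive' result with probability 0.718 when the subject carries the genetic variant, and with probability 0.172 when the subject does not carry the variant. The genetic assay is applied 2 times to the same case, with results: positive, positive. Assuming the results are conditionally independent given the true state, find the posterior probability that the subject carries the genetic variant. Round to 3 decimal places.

Let H be the event that the subject carries the genetic variant; start with P(H) = 0.029. P('positive'|H) = 0.718, P('positive'|¬H) = 0.172.
Update on result 1 ('positive'): P(H) ← 0.718·0.0290 / (0.718·0.0290 + 0.172·0.9710) = 0.020822/0.18783 = 0.1109.
Update on result 2 ('positive'): P(H) ← 0.718·0.1109 / (0.718·0.1109 + 0.172·0.8891) = 0.079593/0.23253 = 0.3423.

Posterior P(H) ≈ 0.342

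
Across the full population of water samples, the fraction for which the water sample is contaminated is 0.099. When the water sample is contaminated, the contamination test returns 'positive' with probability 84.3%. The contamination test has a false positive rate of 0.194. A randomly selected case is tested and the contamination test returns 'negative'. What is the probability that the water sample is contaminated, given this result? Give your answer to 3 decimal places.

P(H | E) ≈ 0.021

Write H for 'the water sample is contaminated'. Prior odds H:¬H = 0.099/0.901 = 0.10988. For the 'negative' outcome, the likelihood ratio is 0.157/0.806 = 0.19479.
Posterior odds = 0.10988 × 0.19479 = 0.021403, so P(H|E) = 0.021403/(1+0.021403) = 0.021.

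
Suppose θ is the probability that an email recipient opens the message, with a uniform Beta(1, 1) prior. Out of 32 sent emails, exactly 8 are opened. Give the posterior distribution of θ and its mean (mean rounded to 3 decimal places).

Posterior: Beta(9, 25); mean ≈ 0.265

Observing 8 successes and 24 failures updates Beta(1, 1) by adding the success and failure counts to the two shape parameters: α = 1+8 = 9, β = 1+24 = 25.
E[θ | data] = 9/(9+25) = 0.265.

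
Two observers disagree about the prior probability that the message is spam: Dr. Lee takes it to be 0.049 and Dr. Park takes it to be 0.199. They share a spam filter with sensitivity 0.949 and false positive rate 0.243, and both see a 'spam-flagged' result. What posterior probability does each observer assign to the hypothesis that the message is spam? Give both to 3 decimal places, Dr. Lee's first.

P('+'|H) = 0.949, P('+'|¬H) = 0.243.
Dr. Lee: numerator 0.949·0.049 = 0.046501; evidence = 0.046501+0.243·0.951 = 0.27759; posterior = 0.168.
Dr. Park: numerator 0.949·0.199 = 0.18885; evidence = 0.18885+0.243·0.801 = 0.38349; posterior = 0.492.

Dr. Lee: 0.168; Dr. Park: 0.492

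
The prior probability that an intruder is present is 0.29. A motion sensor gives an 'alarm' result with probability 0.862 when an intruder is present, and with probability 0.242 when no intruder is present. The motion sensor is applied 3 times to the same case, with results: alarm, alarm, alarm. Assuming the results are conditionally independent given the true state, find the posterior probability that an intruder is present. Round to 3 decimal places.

Posterior P(H) ≈ 0.949

With H the event that an intruder is present, the joint likelihood of the observed sequence is P(data|H) = 0.862·0.862·0.862 = 0.64050 and P(data|¬H) = 0.242·0.242·0.242 = 0.014172.
Bayes: P(H|data) = 0.29·0.64050 / (0.29·0.64050 + 0.71·0.014172) = 0.18575/0.19581 = 0.9486.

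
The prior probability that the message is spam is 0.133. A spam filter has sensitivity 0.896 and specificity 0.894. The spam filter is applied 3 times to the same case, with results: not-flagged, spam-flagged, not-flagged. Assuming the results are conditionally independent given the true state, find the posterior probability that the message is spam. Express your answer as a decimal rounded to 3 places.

Let H be the event that the message is spam; start with P(H) = 0.133. P('spam-flagged'|H) = 0.896, P('spam-flagged'|¬H) = 0.106.
Update on result 1 ('not-flagged'): P(H) ← 0.104·0.1330 / (0.104·0.1330 + 0.894·0.8670) = 0.013832/0.78893 = 0.0175.
Update on result 2 ('spam-flagged'): P(H) ← 0.896·0.0175 / (0.896·0.0175 + 0.106·0.9825) = 0.015709/0.11985 = 0.1311.
Update on result 3 ('not-flagged'): P(H) ← 0.104·0.1311 / (0.104·0.1311 + 0.894·0.8689) = 0.013632/0.79045 = 0.0172.

Posterior P(H) ≈ 0.017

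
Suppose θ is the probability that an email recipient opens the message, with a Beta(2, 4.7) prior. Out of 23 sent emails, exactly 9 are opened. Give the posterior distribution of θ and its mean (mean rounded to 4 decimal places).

The binomial likelihood is conjugate to the Beta prior: with 9 successes and 14 failures, the posterior is Beta(2+9, 4.7+14) = Beta(11, 18.7).
Posterior mean = α/(α+β) = 11/29.7 = 0.3704.

Posterior: Beta(11, 18.7); mean ≈ 0.3704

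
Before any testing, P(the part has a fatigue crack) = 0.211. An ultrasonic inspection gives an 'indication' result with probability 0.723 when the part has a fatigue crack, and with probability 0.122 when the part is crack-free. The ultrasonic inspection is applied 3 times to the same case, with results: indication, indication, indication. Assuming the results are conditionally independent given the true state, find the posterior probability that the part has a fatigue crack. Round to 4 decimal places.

Let H be the event that the part has a fatigue crack; start with P(H) = 0.211. P('indication'|H) = 0.723, P('indication'|¬H) = 0.122.
Update on result 1 ('indication'): P(H) ← 0.723·0.2110 / (0.723·0.2110 + 0.122·0.7890) = 0.15255/0.24881 = 0.6131.
Update on result 2 ('indication'): P(H) ← 0.723·0.6131 / (0.723·0.6131 + 0.122·0.3869) = 0.44329/0.49049 = 0.9038.
Update on result 3 ('indication'): P(H) ← 0.723·0.9038 / (0.723·0.9038 + 0.122·0.0962) = 0.65343/0.66517 = 0.9824.

Posterior P(H) ≈ 0.9824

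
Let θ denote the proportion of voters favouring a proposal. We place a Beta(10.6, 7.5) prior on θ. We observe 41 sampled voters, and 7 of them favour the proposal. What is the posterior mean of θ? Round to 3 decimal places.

Posterior mean ≈ 0.298

The binomial likelihood is conjugate to the Beta prior: with 7 successes and 34 failures, the posterior is Beta(10.6+7, 7.5+34) = Beta(17.6, 41.5).
Posterior mean = α/(α+β) = 17.6/59.1 = 0.298.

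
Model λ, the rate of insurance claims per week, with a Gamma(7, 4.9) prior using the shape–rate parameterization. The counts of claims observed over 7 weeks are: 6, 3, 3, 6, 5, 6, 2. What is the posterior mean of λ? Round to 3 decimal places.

The Poisson likelihood adds the total count to the shape and the number of exposure periods to the rate. Here ∑xᵢ = 31 and n = 7, so shape 7→38 and rate 4.9→11.9.
E[λ | data] = 38/11.9 = 3.193.

Posterior mean ≈ 3.193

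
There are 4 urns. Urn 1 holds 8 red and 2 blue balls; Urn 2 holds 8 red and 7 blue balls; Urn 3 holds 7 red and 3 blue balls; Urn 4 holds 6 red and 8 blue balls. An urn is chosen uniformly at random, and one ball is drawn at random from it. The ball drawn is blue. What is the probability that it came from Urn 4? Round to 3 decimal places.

P(blue|Urn 1) = 0.2; P(blue|Urn 2) = 0.4667; P(blue|Urn 3) = 0.3; P(blue|Urn 4) = 0.5714.
Prior × likelihood for each source: 0.25·0.2=0.05000, 0.25·0.4667=0.1167, 0.25·0.3=0.07500, 0.25·0.5714=0.1429. Summing gives P(blue) = 0.38452.
P(Urn 4 | blue) = 0.1429 / 0.38452 = 0.372.

Posterior probability ≈ 0.372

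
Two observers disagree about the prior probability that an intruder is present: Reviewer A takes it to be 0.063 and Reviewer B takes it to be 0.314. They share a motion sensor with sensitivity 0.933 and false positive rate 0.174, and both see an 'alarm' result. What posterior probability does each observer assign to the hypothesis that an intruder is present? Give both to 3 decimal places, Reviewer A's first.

The likelihood ratio for an 'alarm' result is 0.933/0.174 = 5.3621.
Reviewer A: prior odds 0.063/0.937 = 0.067236; posterior odds 0.36052; posterior probability 0.265.
Reviewer B: prior odds 0.314/0.686 = 0.45773; posterior odds 2.4544; posterior probability 0.711.

Reviewer A: 0.265; Reviewer B: 0.711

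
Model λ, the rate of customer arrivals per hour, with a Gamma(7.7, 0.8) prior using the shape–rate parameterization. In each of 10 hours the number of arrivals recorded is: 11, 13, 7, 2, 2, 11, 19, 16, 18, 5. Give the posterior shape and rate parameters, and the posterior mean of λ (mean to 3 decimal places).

Posterior: Gamma(shape=111.7, rate=10.8); mean ≈ 10.343

Total count ∑xᵢ = 104 over n = 10 hours.
Gamma is conjugate to the Poisson likelihood: posterior is Gamma(shape = 7.7+104 = 111.7, rate = 0.8+10 = 10.8).
E[λ | data] = 111.7/10.8 = 10.343.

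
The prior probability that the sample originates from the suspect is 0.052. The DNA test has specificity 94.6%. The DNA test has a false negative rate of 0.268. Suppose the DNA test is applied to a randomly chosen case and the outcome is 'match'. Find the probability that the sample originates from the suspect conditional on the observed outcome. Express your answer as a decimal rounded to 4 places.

P(H | E) ≈ 0.4265

Write H for 'the sample originates from the suspect'. Prior odds H:¬H = 0.052/0.948 = 0.054852. For the 'match' outcome, the likelihood ratio is 0.732/0.054 = 13.556.
Posterior odds = 0.054852 × 13.556 = 0.74355, so P(H|E) = 0.74355/(1+0.74355) = 0.4265.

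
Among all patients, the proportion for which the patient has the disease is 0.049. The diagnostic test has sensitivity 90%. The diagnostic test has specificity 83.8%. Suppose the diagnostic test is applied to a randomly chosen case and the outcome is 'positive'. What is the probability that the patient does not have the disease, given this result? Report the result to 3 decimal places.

Let H be the event that the patient has the disease. P(H) = 0.049, so P(¬H) = 0.951. With E the 'positive' result, P(E|H) = 0.9 and P(E|¬H) = 0.162.
P(E) = 0.9·0.049 + 0.162·0.951 = 0.044100 + 0.15406 = 0.19816.
By Bayes' theorem, P(H|E) = 0.044100 / 0.19816 = 0.223. Hence P(¬H|E) = 1 − 0.223 = 0.777.

P(¬H | E) ≈ 0.777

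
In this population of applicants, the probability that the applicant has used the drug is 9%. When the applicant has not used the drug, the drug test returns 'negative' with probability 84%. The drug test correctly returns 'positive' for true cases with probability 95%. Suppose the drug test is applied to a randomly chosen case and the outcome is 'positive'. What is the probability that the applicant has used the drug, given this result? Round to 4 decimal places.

P(H | E) ≈ 0.3700

Write H for 'the applicant has used the drug'. Prior odds H:¬H = 0.09/0.91 = 0.098901. For the 'positive' outcome, the likelihood ratio is 0.95/0.16 = 5.9375.
Posterior odds = 0.098901 × 5.9375 = 0.58723, so P(H|E) = 0.58723/(1+0.58723) = 0.3700.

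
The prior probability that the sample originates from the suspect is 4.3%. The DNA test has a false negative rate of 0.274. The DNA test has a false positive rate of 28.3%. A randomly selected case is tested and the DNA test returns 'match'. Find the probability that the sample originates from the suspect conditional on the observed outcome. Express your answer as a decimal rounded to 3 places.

P(H | E) ≈ 0.103

Let H be the event that the sample originates from the suspect. P(H) = 0.043, so P(¬H) = 0.957. With E the 'match' result, P(E|H) = 0.726 and P(E|¬H) = 0.283.
P(E) = 0.726·0.043 + 0.283·0.957 = 0.031218 + 0.27083 = 0.30205.
By Bayes' theorem, P(H|E) = 0.031218 / 0.30205 = 0.103.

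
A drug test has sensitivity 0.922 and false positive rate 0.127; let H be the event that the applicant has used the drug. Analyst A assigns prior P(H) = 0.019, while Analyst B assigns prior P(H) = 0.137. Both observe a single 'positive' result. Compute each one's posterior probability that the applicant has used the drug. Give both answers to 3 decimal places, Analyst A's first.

The likelihood ratio for a 'positive' result is 0.922/0.127 = 7.2598.
Analyst A: prior odds 0.019/0.981 = 0.019368; posterior odds 0.14061; posterior probability 0.123.
Analyst B: prior odds 0.137/0.863 = 0.15875; posterior odds 1.1525; posterior probability 0.535.

Analyst A: 0.123; Analyst B: 0.535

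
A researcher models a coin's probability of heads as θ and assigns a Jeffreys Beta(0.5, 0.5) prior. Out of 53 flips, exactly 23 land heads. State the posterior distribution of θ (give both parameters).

Posterior: Beta(23.5, 30.5)

Observing 23 successes and 30 failures updates Beta(0.5, 0.5) by adding the success and failure counts to the two shape parameters: α = 0.5+23 = 23.5, β = 0.5+30 = 30.5.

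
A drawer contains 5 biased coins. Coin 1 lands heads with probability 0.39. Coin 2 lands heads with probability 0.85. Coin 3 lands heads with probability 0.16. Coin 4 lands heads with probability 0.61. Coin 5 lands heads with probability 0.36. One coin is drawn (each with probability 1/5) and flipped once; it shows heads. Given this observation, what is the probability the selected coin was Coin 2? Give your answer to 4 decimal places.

Posterior probability ≈ 0.3586

P(heads|C1) = 0.39; P(heads|C2) = 0.85; P(heads|C3) = 0.16; P(heads|C4) = 0.61; P(heads|C5) = 0.36.
Prior × likelihood for each source: 0.2·0.39=0.07800, 0.2·0.85=0.1700, 0.2·0.16=0.03200, 0.2·0.61=0.1220, 0.2·0.36=0.07200. Summing gives P(heads) = 0.47400.
P(Coin 2 | heads) = 0.1700 / 0.47400 = 0.3586.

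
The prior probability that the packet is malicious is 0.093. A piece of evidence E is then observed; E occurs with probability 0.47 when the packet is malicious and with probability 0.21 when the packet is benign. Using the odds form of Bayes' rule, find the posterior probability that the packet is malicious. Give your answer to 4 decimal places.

Posterior probability ≈ 0.1867

Prior odds = 0.093/(1−0.093) = 0.10254. In log-odds, ln(0.10254) = -2.2775.
Add log likelihood ratio: ln(2.2381) = 0.80563.
Posterior log-odds = -1.4719, so posterior odds = exp(-1.4719) = 0.22948. Converting, P(H|E) = 0.22948/1.2295 = 0.1867.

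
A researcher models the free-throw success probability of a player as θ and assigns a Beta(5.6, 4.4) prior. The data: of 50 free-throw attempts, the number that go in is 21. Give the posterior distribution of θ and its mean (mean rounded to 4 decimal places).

Posterior: Beta(26.6, 33.4); mean ≈ 0.4433

The binomial likelihood is conjugate to the Beta prior: with 21 successes and 29 failures, the posterior is Beta(5.6+21, 4.4+29) = Beta(26.6, 33.4).
E[θ | data] = 26.6/(26.6+33.4) = 0.4433.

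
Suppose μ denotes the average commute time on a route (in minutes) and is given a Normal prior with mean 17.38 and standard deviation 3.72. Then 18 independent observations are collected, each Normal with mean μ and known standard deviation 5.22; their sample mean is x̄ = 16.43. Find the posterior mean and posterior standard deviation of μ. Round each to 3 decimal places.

Prior precision 1/τ₀² = 1/3.72² = 0.0722627; data precision n/σ² = 18/5.22² = 0.660589.
Posterior precision = 0.0722627 + 0.660589 = 0.732852, giving posterior SD = 1/√0.732852 = 1.168.
Posterior mean = (0.0722627·17.38 + 0.660589·16.43) / 0.732852 = 16.524.

Posterior mean ≈ 16.524; posterior SD ≈ 1.168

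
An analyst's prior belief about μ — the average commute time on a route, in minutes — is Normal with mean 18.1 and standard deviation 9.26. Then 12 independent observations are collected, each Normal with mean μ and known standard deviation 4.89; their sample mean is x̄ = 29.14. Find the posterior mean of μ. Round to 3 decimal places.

Posterior mean ≈ 28.889

With known σ, the Normal prior is conjugate. Weight on the data is w = (n/σ²)/(n/σ² + 1/τ₀²) = 0.501838/(0.501838+0.0116621) = 0.97729.
Posterior mean = w·x̄ + (1−w)·μ₀ = 0.97729·29.14 + 0.022711·18.1 = 28.889.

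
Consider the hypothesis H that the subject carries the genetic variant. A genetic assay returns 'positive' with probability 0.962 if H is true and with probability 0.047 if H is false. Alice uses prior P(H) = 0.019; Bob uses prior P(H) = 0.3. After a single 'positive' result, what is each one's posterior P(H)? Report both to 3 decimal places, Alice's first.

P('+'|H) = 0.962, P('+'|¬H) = 0.047.
Alice: numerator 0.962·0.019 = 0.018278; evidence = 0.018278+0.047·0.981 = 0.064385; posterior = 0.284.
Bob: numerator 0.962·0.3 = 0.28860; evidence = 0.28860+0.047·0.7 = 0.32150; posterior = 0.898.

Alice: 0.284; Bob: 0.898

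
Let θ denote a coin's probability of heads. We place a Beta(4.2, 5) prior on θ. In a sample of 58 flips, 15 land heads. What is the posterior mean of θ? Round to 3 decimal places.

Observing 15 successes and 43 failures updates Beta(4.2, 5) by adding the success and failure counts to the two shape parameters: α = 4.2+15 = 19.2, β = 5+43 = 48.
E[θ | data] = 19.2/(19.2+48) = 0.286.

Posterior mean ≈ 0.286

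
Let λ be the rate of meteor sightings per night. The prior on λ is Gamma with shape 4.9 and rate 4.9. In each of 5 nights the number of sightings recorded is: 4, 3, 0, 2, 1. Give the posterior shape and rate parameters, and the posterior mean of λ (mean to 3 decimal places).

Total count ∑xᵢ = 10 over n = 5 nights.
Gamma is conjugate to the Poisson likelihood: posterior is Gamma(shape = 4.9+10 = 14.9, rate = 4.9+5 = 9.9).
Posterior mean = shape/rate = 14.9/9.9 = 1.505.

Posterior: Gamma(shape=14.9, rate=9.9); mean ≈ 1.505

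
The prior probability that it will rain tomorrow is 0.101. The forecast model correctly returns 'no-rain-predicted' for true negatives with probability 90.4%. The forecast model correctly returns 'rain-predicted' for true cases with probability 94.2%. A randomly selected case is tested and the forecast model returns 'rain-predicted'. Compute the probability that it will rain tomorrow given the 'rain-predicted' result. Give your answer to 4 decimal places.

Write H for 'it will rain tomorrow'. Prior odds H:¬H = 0.101/0.899 = 0.11235. For the 'rain-predicted' outcome, the likelihood ratio is 0.942/0.096 = 9.8125.
Posterior odds = 0.11235 × 9.8125 = 1.1024, so P(H|E) = 1.1024/(1+1.1024) = 0.5244.

P(H | E) ≈ 0.5244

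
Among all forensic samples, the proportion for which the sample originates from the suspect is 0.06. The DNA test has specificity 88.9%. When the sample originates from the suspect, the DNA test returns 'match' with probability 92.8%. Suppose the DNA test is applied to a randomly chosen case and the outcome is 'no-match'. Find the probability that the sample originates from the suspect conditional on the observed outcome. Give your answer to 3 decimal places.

P(H | E) ≈ 0.005

Let H be the event that the sample originates from the suspect. P(H) = 0.06, so P(¬H) = 0.94. With E the 'no-match' result, P(E|H) = 0.072 and P(E|¬H) = 0.889.
P(E) = 0.072·0.06 + 0.889·0.94 = 0.0043200 + 0.83566 = 0.83998.
By Bayes' theorem, P(H|E) = 0.0043200 / 0.83998 = 0.005.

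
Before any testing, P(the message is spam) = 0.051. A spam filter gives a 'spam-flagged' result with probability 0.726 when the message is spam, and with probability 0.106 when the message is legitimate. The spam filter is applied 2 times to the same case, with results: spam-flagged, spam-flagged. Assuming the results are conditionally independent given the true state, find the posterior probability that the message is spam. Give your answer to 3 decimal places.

With H the event that the message is spam, the joint likelihood of the observed sequence is P(data|H) = 0.726·0.726 = 0.52708 and P(data|¬H) = 0.106·0.106 = 0.011236.
Bayes: P(H|data) = 0.051·0.52708 / (0.051·0.52708 + 0.949·0.011236) = 0.026881/0.037544 = 0.7160.

Posterior P(H) ≈ 0.716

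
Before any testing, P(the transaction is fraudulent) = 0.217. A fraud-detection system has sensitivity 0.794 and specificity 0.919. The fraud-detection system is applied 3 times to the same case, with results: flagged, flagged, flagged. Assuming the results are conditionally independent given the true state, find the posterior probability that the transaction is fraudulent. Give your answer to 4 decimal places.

Let H be the event that the transaction is fraudulent; start with P(H) = 0.217. P('flagged'|H) = 0.794, P('flagged'|¬H) = 0.081.
Update on result 1 ('flagged'): P(H) ← 0.794·0.2170 / (0.794·0.2170 + 0.081·0.7830) = 0.17230/0.23572 = 0.7309.
Update on result 2 ('flagged'): P(H) ← 0.794·0.7309 / (0.794·0.7309 + 0.081·0.2691) = 0.58037/0.60216 = 0.9638.
Update on result 3 ('flagged'): P(H) ← 0.794·0.9638 / (0.794·0.9638 + 0.081·0.0362) = 0.76526/0.76819 = 0.9962.

Posterior P(H) ≈ 0.9962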